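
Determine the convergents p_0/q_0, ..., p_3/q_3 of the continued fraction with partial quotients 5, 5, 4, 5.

Using the convergent recurrence p_i = a_i*p_{i-1} + p_{i-2}, q_i = a_i*q_{i-1} + q_{i-2} with p_{-2}=0, p_{-1}=1, q_{-2}=1, q_{-1}=0:
  i=0: a_0=5, p_0 = 5*1 + 0 = 5, q_0 = 5*0 + 1 = 1.
  i=1: a_1=5, p_1 = 5*5 + 1 = 26, q_1 = 5*1 + 0 = 5.
  i=2: a_2=4, p_2 = 4*26 + 5 = 109, q_2 = 4*5 + 1 = 21.
  i=3: a_3=5, p_3 = 5*109 + 26 = 571, q_3 = 5*21 + 5 = 110.

5/1, 26/5, 109/21, 571/110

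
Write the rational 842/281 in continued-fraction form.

Run the Euclidean algorithm on 842 and 281; the successive quotients are the partial quotients a_0, a_1, ... (each step inverts the fractional part left over by the previous one):
  842 = 2*281 + 280, so a_0 = 2.
  281 = 1*280 + 1, so a_1 = 1.
  280 = 280*1 + 0, so a_2 = 280.
The remainder reaches 0 after 3 divisions, so the expansion has 3 partial quotients, read off in order.

[2; 1, 280]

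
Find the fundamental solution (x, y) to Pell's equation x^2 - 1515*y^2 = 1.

(x, y) = (506, 13)

First expand sqrt(1515) as a continued fraction. With x_i = (sqrt(1515) + m_i)/d_i and (m_0, d_0) = (0, 1): a_0 = floor(sqrt(1515)) = 38, since 38^2 = 1444 <= 1515 < 1521 = 39^2.
Iterate m_{i+1} = d_i*a_i - m_i, d_{i+1} = (1515 - m_{i+1}^2)/d_i, a_{i+1} = floor((a_0 + m_{i+1})/d_{i+1}):
  m_1 = 1*38 - 0 = 38, d_1 = (1515 - 38^2)/1 = 71/1 = 71, a_1 = floor((38 + 38)/71) = 1.
  m_2 = 71*1 - 38 = 33, d_2 = (1515 - 33^2)/71 = 426/71 = 6, a_2 = floor((38 + 33)/6) = 11.
  m_3 = 6*11 - 33 = 33, d_3 = (1515 - 33^2)/6 = 426/6 = 71, a_3 = floor((38 + 33)/71) = 1.
  m_4 = 71*1 - 33 = 38, d_4 = (1515 - 38^2)/71 = 71/71 = 1, a_4 = floor((38 + 38)/1) = 76.
  m_5 = 1*76 - 38 = 38, d_5 = (1515 - 38^2)/1 = 71/1 = 71: (m_5, d_5) = (m_1, d_1) = (38, 71), so from here the quotients repeat a_1, ..., a_4; the period length is 4.
So sqrt(1515) = [38; (1, 11, 1, 76)] with period length k = 4.
k is even, so the fundamental solution of x^2 - 1515y^2 = 1 is (p_{k-1}, q_{k-1}) = (p_3, q_3); compute convergents through index 3.
Convergents (p_i = a_i*p_{i-1} + p_{i-2}, q_i = a_i*q_{i-1} + q_{i-2} with p_{-2}=0, p_{-1}=1, q_{-2}=1, q_{-1}=0):
  i=0: a_0=38, p_0 = 38*1 + 0 = 38, q_0 = 38*0 + 1 = 1.
  i=1: a_1=1, p_1 = 1*38 + 1 = 39, q_1 = 1*1 + 0 = 1.
  i=2: a_2=11, p_2 = 11*39 + 38 = 467, q_2 = 11*1 + 1 = 12.
  i=3: a_3=1, p_3 = 1*467 + 39 = 506, q_3 = 1*12 + 1 = 13.
Check: 506^2 - 1515*13^2 = 256036 - 256035 = 1, so (x, y) = (506, 13) solves the equation, and by the theorem it is the least positive solution.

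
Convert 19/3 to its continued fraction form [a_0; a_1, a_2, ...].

Run the Euclidean algorithm on 19 and 3; the successive quotients are the partial quotients a_0, a_1, ... (each step inverts the fractional part left over by the previous one):
  19 = 6*3 + 1, so a_0 = 6.
  3 = 3*1 + 0, so a_1 = 3.
The remainder reaches 0 after 2 divisions, so the expansion has 2 partial quotients, read off in order.

[6; 3]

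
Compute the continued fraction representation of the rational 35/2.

[17; 2]

Run the Euclidean algorithm on 35 and 2; the successive quotients are the partial quotients a_0, a_1, ... (each step inverts the fractional part left over by the previous one):
  35 = 17*2 + 1, so a_0 = 17.
  2 = 2*1 + 0, so a_1 = 2.
The remainder reaches 0 after 2 divisions, so the expansion has 2 partial quotients, read off in order.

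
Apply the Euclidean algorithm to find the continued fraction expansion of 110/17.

[6; 2, 8]

Run the Euclidean algorithm on 110 and 17; the successive quotients are the partial quotients a_0, a_1, ... (each step inverts the fractional part left over by the previous one):
  110 = 6*17 + 8, so a_0 = 6.
  17 = 2*8 + 1, so a_1 = 2.
  8 = 8*1 + 0, so a_2 = 8.
The remainder reaches 0 after 3 divisions, so the expansion has 3 partial quotients, read off in order.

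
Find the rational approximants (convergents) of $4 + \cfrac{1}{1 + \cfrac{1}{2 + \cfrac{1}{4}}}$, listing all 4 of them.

4/1, 5/1, 14/3, 61/13

Using the convergent recurrence p_i = a_i*p_{i-1} + p_{i-2}, q_i = a_i*q_{i-1} + q_{i-2} with p_{-2}=0, p_{-1}=1, q_{-2}=1, q_{-1}=0:
  i=0: a_0=4, p_0 = 4*1 + 0 = 4, q_0 = 4*0 + 1 = 1.
  i=1: a_1=1, p_1 = 1*4 + 1 = 5, q_1 = 1*1 + 0 = 1.
  i=2: a_2=2, p_2 = 2*5 + 4 = 14, q_2 = 2*1 + 1 = 3.
  i=3: a_3=4, p_3 = 4*14 + 5 = 61, q_3 = 4*3 + 1 = 13.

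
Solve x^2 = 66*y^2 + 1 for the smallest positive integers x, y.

(x, y) = (65, 8)

First expand sqrt(66) as a continued fraction. With x_i = (sqrt(66) + m_i)/d_i and (m_0, d_0) = (0, 1): a_0 = floor(sqrt(66)) = 8, since 8^2 = 64 <= 66 < 81 = 9^2.
Iterate m_{i+1} = d_i*a_i - m_i, d_{i+1} = (66 - m_{i+1}^2)/d_i, a_{i+1} = floor((a_0 + m_{i+1})/d_{i+1}):
  m_1 = 1*8 - 0 = 8, d_1 = (66 - 8^2)/1 = 2/1 = 2, a_1 = floor((8 + 8)/2) = 8.
  m_2 = 2*8 - 8 = 8, d_2 = (66 - 8^2)/2 = 2/2 = 1, a_2 = floor((8 + 8)/1) = 16.
  m_3 = 1*16 - 8 = 8, d_3 = (66 - 8^2)/1 = 2/1 = 2: (m_3, d_3) = (m_1, d_1) = (8, 2), so from here the quotients repeat a_1, a_2; the period length is 2.
So sqrt(66) = [8; (8, 16)] with period length k = 2.
k is even, so the fundamental solution of x^2 - 66y^2 = 1 is (p_{k-1}, q_{k-1}) = (p_1, q_1); compute convergents through index 1.
Convergents (p_i = a_i*p_{i-1} + p_{i-2}, q_i = a_i*q_{i-1} + q_{i-2} with p_{-2}=0, p_{-1}=1, q_{-2}=1, q_{-1}=0):
  i=0: a_0=8, p_0 = 8*1 + 0 = 8, q_0 = 8*0 + 1 = 1.
  i=1: a_1=8, p_1 = 8*8 + 1 = 65, q_1 = 8*1 + 0 = 8.
Check: 65^2 - 66*8^2 = 4225 - 4224 = 1, so (x, y) = (65, 8) solves the equation, and by the theorem it is the least positive solution.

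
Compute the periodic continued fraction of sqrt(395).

[19; (1, 6, 1, 38)]

Write x_i = (sqrt(395) + m_i)/d_i with (m_0, d_0) = (0, 1). a_0 = floor(sqrt(395)) = 19, since 19^2 = 361 <= 395 < 400 = 20^2.
Iterate m_{i+1} = d_i*a_i - m_i, d_{i+1} = (395 - m_{i+1}^2)/d_i, a_{i+1} = floor((a_0 + m_{i+1})/d_{i+1}):
  m_1 = 1*19 - 0 = 19, d_1 = (395 - 19^2)/1 = 34/1 = 34, a_1 = floor((19 + 19)/34) = 1.
  m_2 = 34*1 - 19 = 15, d_2 = (395 - 15^2)/34 = 170/34 = 5, a_2 = floor((19 + 15)/5) = 6.
  m_3 = 5*6 - 15 = 15, d_3 = (395 - 15^2)/5 = 170/5 = 34, a_3 = floor((19 + 15)/34) = 1.
  m_4 = 34*1 - 15 = 19, d_4 = (395 - 19^2)/34 = 34/34 = 1, a_4 = floor((19 + 19)/1) = 38.
  m_5 = 1*38 - 19 = 19, d_5 = (395 - 19^2)/1 = 34/1 = 34: (m_5, d_5) = (m_1, d_1) = (19, 34), so from here the quotients repeat a_1, ..., a_4; the period length is 4.
Hence the expansion of sqrt(395) is a_0 = 19 followed by the repeating block 1, 6, 1, 38 (period 4).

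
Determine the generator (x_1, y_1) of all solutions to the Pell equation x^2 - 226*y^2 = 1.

(x, y) = (451, 30)

First expand sqrt(226) as a continued fraction. With x_i = (sqrt(226) + m_i)/d_i and (m_0, d_0) = (0, 1): a_0 = floor(sqrt(226)) = 15, since 15^2 = 225 <= 226 < 256 = 16^2.
Iterate m_{i+1} = d_i*a_i - m_i, d_{i+1} = (226 - m_{i+1}^2)/d_i, a_{i+1} = floor((a_0 + m_{i+1})/d_{i+1}):
  m_1 = 1*15 - 0 = 15, d_1 = (226 - 15^2)/1 = 1/1 = 1, a_1 = floor((15 + 15)/1) = 30.
  m_2 = 1*30 - 15 = 15, d_2 = (226 - 15^2)/1 = 1/1 = 1: (m_2, d_2) = (m_1, d_1) = (15, 1), so from here the quotient a_1 repeats; the period length is 1.
So sqrt(226) = [15; (30)] with period length k = 1.
k is odd, so (p_{k-1}, q_{k-1}) only solves x^2 - 226y^2 = -1 and the fundamental solution of x^2 - 226y^2 = 1 is (p_{2k-1}, q_{2k-1}) = (p_1, q_1); compute convergents through index 1, running through the period twice.
Convergents (p_i = a_i*p_{i-1} + p_{i-2}, q_i = a_i*q_{i-1} + q_{i-2} with p_{-2}=0, p_{-1}=1, q_{-2}=1, q_{-1}=0):
  i=0: a_0=15, p_0 = 15*1 + 0 = 15, q_0 = 15*0 + 1 = 1.
  i=1: a_1=30, p_1 = 30*15 + 1 = 451, q_1 = 30*1 + 0 = 30.
Indeed p_0^2 - 226*q_0^2 = 225 - 226 = -1, not +1.
Check: 451^2 - 226*30^2 = 203401 - 203400 = 1, so (x, y) = (451, 30) solves the equation, and by the theorem it is the least positive solution.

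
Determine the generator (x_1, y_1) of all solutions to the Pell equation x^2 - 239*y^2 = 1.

(x, y) = (6195120, 400729)

First expand sqrt(239) as a continued fraction. With x_i = (sqrt(239) + m_i)/d_i and (m_0, d_0) = (0, 1): a_0 = floor(sqrt(239)) = 15, since 15^2 = 225 <= 239 < 256 = 16^2.
Iterate m_{i+1} = d_i*a_i - m_i, d_{i+1} = (239 - m_{i+1}^2)/d_i, a_{i+1} = floor((a_0 + m_{i+1})/d_{i+1}):
  m_1 = 1*15 - 0 = 15, d_1 = (239 - 15^2)/1 = 14/1 = 14, a_1 = floor((15 + 15)/14) = 2.
  m_2 = 14*2 - 15 = 13, d_2 = (239 - 13^2)/14 = 70/14 = 5, a_2 = floor((15 + 13)/5) = 5.
  m_3 = 5*5 - 13 = 12, d_3 = (239 - 12^2)/5 = 95/5 = 19, a_3 = floor((15 + 12)/19) = 1.
  m_4 = 19*1 - 12 = 7, d_4 = (239 - 7^2)/19 = 190/19 = 10, a_4 = floor((15 + 7)/10) = 2.
  m_5 = 10*2 - 7 = 13, d_5 = (239 - 13^2)/10 = 70/10 = 7, a_5 = floor((15 + 13)/7) = 4.
  m_6 = 7*4 - 13 = 15, d_6 = (239 - 15^2)/7 = 14/7 = 2, a_6 = floor((15 + 15)/2) = 15.
  m_7 = 2*15 - 15 = 15, d_7 = (239 - 15^2)/2 = 14/2 = 7, a_7 = floor((15 + 15)/7) = 4.
  m_8 = 7*4 - 15 = 13, d_8 = (239 - 13^2)/7 = 70/7 = 10, a_8 = floor((15 + 13)/10) = 2.
  m_9 = 10*2 - 13 = 7, d_9 = (239 - 7^2)/10 = 190/10 = 19, a_9 = floor((15 + 7)/19) = 1.
  m_10 = 19*1 - 7 = 12, d_10 = (239 - 12^2)/19 = 95/19 = 5, a_10 = floor((15 + 12)/5) = 5.
  m_11 = 5*5 - 12 = 13, d_11 = (239 - 13^2)/5 = 70/5 = 14, a_11 = floor((15 + 13)/14) = 2.
  m_12 = 14*2 - 13 = 15, d_12 = (239 - 15^2)/14 = 14/14 = 1, a_12 = floor((15 + 15)/1) = 30.
  m_13 = 1*30 - 15 = 15, d_13 = (239 - 15^2)/1 = 14/1 = 14: (m_13, d_13) = (m_1, d_1) = (15, 14), so from here the quotients repeat a_1, ..., a_12; the period length is 12.
So sqrt(239) = [15; (2, 5, 1, 2, 4, 15, 4, 2, 1, 5, 2, 30)] with period length k = 12.
k is even, so the fundamental solution of x^2 - 239y^2 = 1 is (p_{k-1}, q_{k-1}) = (p_11, q_11); compute convergents through index 11.
Convergents (p_i = a_i*p_{i-1} + p_{i-2}, q_i = a_i*q_{i-1} + q_{i-2} with p_{-2}=0, p_{-1}=1, q_{-2}=1, q_{-1}=0):
  i=0: a_0=15, p_0 = 15*1 + 0 = 15, q_0 = 15*0 + 1 = 1.
  i=1: a_1=2, p_1 = 2*15 + 1 = 31, q_1 = 2*1 + 0 = 2.
  i=2: a_2=5, p_2 = 5*31 + 15 = 170, q_2 = 5*2 + 1 = 11.
  i=3: a_3=1, p_3 = 1*170 + 31 = 201, q_3 = 1*11 + 2 = 13.
  i=4: a_4=2, p_4 = 2*201 + 170 = 572, q_4 = 2*13 + 11 = 37.
  i=5: a_5=4, p_5 = 4*572 + 201 = 2489, q_5 = 4*37 + 13 = 161.
  i=6: a_6=15, p_6 = 15*2489 + 572 = 37907, q_6 = 15*161 + 37 = 2452.
  i=7: a_7=4, p_7 = 4*37907 + 2489 = 154117, q_7 = 4*2452 + 161 = 9969.
  i=8: a_8=2, p_8 = 2*154117 + 37907 = 346141, q_8 = 2*9969 + 2452 = 22390.
  i=9: a_9=1, p_9 = 1*346141 + 154117 = 500258, q_9 = 1*22390 + 9969 = 32359.
  i=10: a_10=5, p_10 = 5*500258 + 346141 = 2847431, q_10 = 5*32359 + 22390 = 184185.
  i=11: a_11=2, p_11 = 2*2847431 + 500258 = 6195120, q_11 = 2*184185 + 32359 = 400729.
Check: 6195120^2 - 239*400729^2 = 38379511814400 - 38379511814399 = 1, so (x, y) = (6195120, 400729) solves the equation, and by the theorem it is the least positive solution.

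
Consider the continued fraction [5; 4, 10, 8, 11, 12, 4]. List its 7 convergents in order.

5/1, 21/4, 215/41, 1741/332, 19366/3693, 234133/44648, 955898/182285

Using the convergent recurrence p_i = a_i*p_{i-1} + p_{i-2}, q_i = a_i*q_{i-1} + q_{i-2} with p_{-2}=0, p_{-1}=1, q_{-2}=1, q_{-1}=0:
  i=0: a_0=5, p_0 = 5*1 + 0 = 5, q_0 = 5*0 + 1 = 1.
  i=1: a_1=4, p_1 = 4*5 + 1 = 21, q_1 = 4*1 + 0 = 4.
  i=2: a_2=10, p_2 = 10*21 + 5 = 215, q_2 = 10*4 + 1 = 41.
  i=3: a_3=8, p_3 = 8*215 + 21 = 1741, q_3 = 8*41 + 4 = 332.
  i=4: a_4=11, p_4 = 11*1741 + 215 = 19366, q_4 = 11*332 + 41 = 3693.
  i=5: a_5=12, p_5 = 12*19366 + 1741 = 234133, q_5 = 12*3693 + 332 = 44648.
  i=6: a_6=4, p_6 = 4*234133 + 19366 = 955898, q_6 = 4*44648 + 3693 = 182285.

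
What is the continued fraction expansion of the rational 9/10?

Run the Euclidean algorithm on 9 and 10; the successive quotients are the partial quotients a_0, a_1, ... (each step inverts the fractional part left over by the previous one):
  9 = 0*10 + 9, so a_0 = 0.
  10 = 1*9 + 1, so a_1 = 1.
  9 = 9*1 + 0, so a_2 = 9.
The remainder reaches 0 after 3 divisions, so the expansion has 3 partial quotients, read off in order.

[0; 1, 9]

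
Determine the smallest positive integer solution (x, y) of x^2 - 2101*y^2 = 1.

(x, y) = (13751, 300)

First expand sqrt(2101) as a continued fraction. With x_i = (sqrt(2101) + m_i)/d_i and (m_0, d_0) = (0, 1): a_0 = floor(sqrt(2101)) = 45, since 45^2 = 2025 <= 2101 < 2116 = 46^2.
Iterate m_{i+1} = d_i*a_i - m_i, d_{i+1} = (2101 - m_{i+1}^2)/d_i, a_{i+1} = floor((a_0 + m_{i+1})/d_{i+1}):
  m_1 = 1*45 - 0 = 45, d_1 = (2101 - 45^2)/1 = 76/1 = 76, a_1 = floor((45 + 45)/76) = 1.
  m_2 = 76*1 - 45 = 31, d_2 = (2101 - 31^2)/76 = 1140/76 = 15, a_2 = floor((45 + 31)/15) = 5.
  m_3 = 15*5 - 31 = 44, d_3 = (2101 - 44^2)/15 = 165/15 = 11, a_3 = floor((45 + 44)/11) = 8.
  m_4 = 11*8 - 44 = 44, d_4 = (2101 - 44^2)/11 = 165/11 = 15, a_4 = floor((45 + 44)/15) = 5.
  m_5 = 15*5 - 44 = 31, d_5 = (2101 - 31^2)/15 = 1140/15 = 76, a_5 = floor((45 + 31)/76) = 1.
  m_6 = 76*1 - 31 = 45, d_6 = (2101 - 45^2)/76 = 76/76 = 1, a_6 = floor((45 + 45)/1) = 90.
  m_7 = 1*90 - 45 = 45, d_7 = (2101 - 45^2)/1 = 76/1 = 76: (m_7, d_7) = (m_1, d_1) = (45, 76), so from here the quotients repeat a_1, ..., a_6; the period length is 6.
So sqrt(2101) = [45; (1, 5, 8, 5, 1, 90)] with period length k = 6.
k is even, so the fundamental solution of x^2 - 2101y^2 = 1 is (p_{k-1}, q_{k-1}) = (p_5, q_5); compute convergents through index 5.
Convergents (p_i = a_i*p_{i-1} + p_{i-2}, q_i = a_i*q_{i-1} + q_{i-2} with p_{-2}=0, p_{-1}=1, q_{-2}=1, q_{-1}=0):
  i=0: a_0=45, p_0 = 45*1 + 0 = 45, q_0 = 45*0 + 1 = 1.
  i=1: a_1=1, p_1 = 1*45 + 1 = 46, q_1 = 1*1 + 0 = 1.
  i=2: a_2=5, p_2 = 5*46 + 45 = 275, q_2 = 5*1 + 1 = 6.
  i=3: a_3=8, p_3 = 8*275 + 46 = 2246, q_3 = 8*6 + 1 = 49.
  i=4: a_4=5, p_4 = 5*2246 + 275 = 11505, q_4 = 5*49 + 6 = 251.
  i=5: a_5=1, p_5 = 1*11505 + 2246 = 13751, q_5 = 1*251 + 49 = 300.
Check: 13751^2 - 2101*300^2 = 189090001 - 189090000 = 1, so (x, y) = (13751, 300) solves the equation, and by the theorem it is the least positive solution.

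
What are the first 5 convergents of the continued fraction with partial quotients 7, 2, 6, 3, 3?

Using the convergent recurrence p_i = a_i*p_{i-1} + p_{i-2}, q_i = a_i*q_{i-1} + q_{i-2} with p_{-2}=0, p_{-1}=1, q_{-2}=1, q_{-1}=0:
  i=0: a_0=7, p_0 = 7*1 + 0 = 7, q_0 = 7*0 + 1 = 1.
  i=1: a_1=2, p_1 = 2*7 + 1 = 15, q_1 = 2*1 + 0 = 2.
  i=2: a_2=6, p_2 = 6*15 + 7 = 97, q_2 = 6*2 + 1 = 13.
  i=3: a_3=3, p_3 = 3*97 + 15 = 306, q_3 = 3*13 + 2 = 41.
  i=4: a_4=3, p_4 = 3*306 + 97 = 1015, q_4 = 3*41 + 13 = 136.

7/1, 15/2, 97/13, 306/41, 1015/136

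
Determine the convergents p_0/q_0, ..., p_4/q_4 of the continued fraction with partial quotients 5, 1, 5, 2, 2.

Using the convergent recurrence p_i = a_i*p_{i-1} + p_{i-2}, q_i = a_i*q_{i-1} + q_{i-2} with p_{-2}=0, p_{-1}=1, q_{-2}=1, q_{-1}=0:
  i=0: a_0=5, p_0 = 5*1 + 0 = 5, q_0 = 5*0 + 1 = 1.
  i=1: a_1=1, p_1 = 1*5 + 1 = 6, q_1 = 1*1 + 0 = 1.
  i=2: a_2=5, p_2 = 5*6 + 5 = 35, q_2 = 5*1 + 1 = 6.
  i=3: a_3=2, p_3 = 2*35 + 6 = 76, q_3 = 2*6 + 1 = 13.
  i=4: a_4=2, p_4 = 2*76 + 35 = 187, q_4 = 2*13 + 6 = 32.

5/1, 6/1, 35/6, 76/13, 187/32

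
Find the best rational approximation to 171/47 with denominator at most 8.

29/8

Expand x = 171/47 as a continued fraction with the Euclidean algorithm:
  171 = 3*47 + 30, so a_0 = 3.
  47 = 1*30 + 17, so a_1 = 1.
  30 = 1*17 + 13, so a_2 = 1.
  17 = 1*13 + 4, so a_3 = 1.
  13 = 3*4 + 1, so a_4 = 3.
  4 = 4*1 + 0, so a_5 = 4.
so x = [3; 1, 1, 1, 3, 4].
Convergents (p_i = a_i*p_{i-1} + p_{i-2}, q_i = a_i*q_{i-1} + q_{i-2} with p_{-2}=0, p_{-1}=1, q_{-2}=1, q_{-1}=0), until the denominator exceeds 8:
  i=0: a_0=3, p_0 = 3*1 + 0 = 3, q_0 = 3*0 + 1 = 1.
  i=1: a_1=1, p_1 = 1*3 + 1 = 4, q_1 = 1*1 + 0 = 1.
  i=2: a_2=1, p_2 = 1*4 + 3 = 7, q_2 = 1*1 + 1 = 2.
  i=3: a_3=1, p_3 = 1*7 + 4 = 11, q_3 = 1*2 + 1 = 3.
  i=4: a_4=3, p_4 = 3*11 + 7 = 40, q_4 = 3*3 + 2 = 11.
q_4 = 11 > 8, so the last convergent with denominator <= 8 is p_3/q_3 = 11/3.
The closest fraction with denominator <= 8 is either p_3/q_3 or the intermediate fraction (k*p_3 + p_2)/(k*q_3 + q_2) with the largest k >= 1 whose denominator stays <= 8; these approach x as k grows, and every other convergent or intermediate fraction in range is farther away.
Largest k: floor((8 - q_2)/q_3) = floor((8 - 2)/3) = 2.
That gives (2*11 + 7)/(2*3 + 2) = 29/8.
Compare the errors: |x - 11/3| = |171*3 - 11*47|/(47*3) = 4/141, and |x - 29/8| = |171*8 - 29*47|/(47*8) = 5/376.
Cross-multiplying, 5*141 = 705 < 1504 = 4*376, so 5/376 is smaller: the intermediate fraction 29/8 is closer to x than 11/3.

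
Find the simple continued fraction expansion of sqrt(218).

[14; (1, 3, 3, 1, 28)]

Write x_i = (sqrt(218) + m_i)/d_i with (m_0, d_0) = (0, 1). a_0 = floor(sqrt(218)) = 14, since 14^2 = 196 <= 218 < 225 = 15^2.
Iterate m_{i+1} = d_i*a_i - m_i, d_{i+1} = (218 - m_{i+1}^2)/d_i, a_{i+1} = floor((a_0 + m_{i+1})/d_{i+1}):
  m_1 = 1*14 - 0 = 14, d_1 = (218 - 14^2)/1 = 22/1 = 22, a_1 = floor((14 + 14)/22) = 1.
  m_2 = 22*1 - 14 = 8, d_2 = (218 - 8^2)/22 = 154/22 = 7, a_2 = floor((14 + 8)/7) = 3.
  m_3 = 7*3 - 8 = 13, d_3 = (218 - 13^2)/7 = 49/7 = 7, a_3 = floor((14 + 13)/7) = 3.
  m_4 = 7*3 - 13 = 8, d_4 = (218 - 8^2)/7 = 154/7 = 22, a_4 = floor((14 + 8)/22) = 1.
  m_5 = 22*1 - 8 = 14, d_5 = (218 - 14^2)/22 = 22/22 = 1, a_5 = floor((14 + 14)/1) = 28.
  m_6 = 1*28 - 14 = 14, d_6 = (218 - 14^2)/1 = 22/1 = 22: (m_6, d_6) = (m_1, d_1) = (14, 22), so from here the quotients repeat a_1, ..., a_5; the period length is 5.
Hence the expansion of sqrt(218) is a_0 = 14 followed by the repeating block 1, 3, 3, 1, 28 (period 5).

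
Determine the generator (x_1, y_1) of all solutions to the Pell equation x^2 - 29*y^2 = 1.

First expand sqrt(29) as a continued fraction. With x_i = (sqrt(29) + m_i)/d_i and (m_0, d_0) = (0, 1): a_0 = floor(sqrt(29)) = 5, since 5^2 = 25 <= 29 < 36 = 6^2.
Iterate m_{i+1} = d_i*a_i - m_i, d_{i+1} = (29 - m_{i+1}^2)/d_i, a_{i+1} = floor((a_0 + m_{i+1})/d_{i+1}):
  m_1 = 1*5 - 0 = 5, d_1 = (29 - 5^2)/1 = 4/1 = 4, a_1 = floor((5 + 5)/4) = 2.
  m_2 = 4*2 - 5 = 3, d_2 = (29 - 3^2)/4 = 20/4 = 5, a_2 = floor((5 + 3)/5) = 1.
  m_3 = 5*1 - 3 = 2, d_3 = (29 - 2^2)/5 = 25/5 = 5, a_3 = floor((5 + 2)/5) = 1.
  m_4 = 5*1 - 2 = 3, d_4 = (29 - 3^2)/5 = 20/5 = 4, a_4 = floor((5 + 3)/4) = 2.
  m_5 = 4*2 - 3 = 5, d_5 = (29 - 5^2)/4 = 4/4 = 1, a_5 = floor((5 + 5)/1) = 10.
  m_6 = 1*10 - 5 = 5, d_6 = (29 - 5^2)/1 = 4/1 = 4: (m_6, d_6) = (m_1, d_1) = (5, 4), so from here the quotients repeat a_1, ..., a_5; the period length is 5.
So sqrt(29) = [5; (2, 1, 1, 2, 10)] with period length k = 5.
k is odd, so (p_{k-1}, q_{k-1}) only solves x^2 - 29y^2 = -1 and the fundamental solution of x^2 - 29y^2 = 1 is (p_{2k-1}, q_{2k-1}) = (p_9, q_9); compute convergents through index 9, running through the period twice.
Convergents (p_i = a_i*p_{i-1} + p_{i-2}, q_i = a_i*q_{i-1} + q_{i-2} with p_{-2}=0, p_{-1}=1, q_{-2}=1, q_{-1}=0):
  i=0: a_0=5, p_0 = 5*1 + 0 = 5, q_0 = 5*0 + 1 = 1.
  i=1: a_1=2, p_1 = 2*5 + 1 = 11, q_1 = 2*1 + 0 = 2.
  i=2: a_2=1, p_2 = 1*11 + 5 = 16, q_2 = 1*2 + 1 = 3.
  i=3: a_3=1, p_3 = 1*16 + 11 = 27, q_3 = 1*3 + 2 = 5.
  i=4: a_4=2, p_4 = 2*27 + 16 = 70, q_4 = 2*5 + 3 = 13.
  i=5: a_5=10, p_5 = 10*70 + 27 = 727, q_5 = 10*13 + 5 = 135.
  i=6: a_6=2, p_6 = 2*727 + 70 = 1524, q_6 = 2*135 + 13 = 283.
  i=7: a_7=1, p_7 = 1*1524 + 727 = 2251, q_7 = 1*283 + 135 = 418.
  i=8: a_8=1, p_8 = 1*2251 + 1524 = 3775, q_8 = 1*418 + 283 = 701.
  i=9: a_9=2, p_9 = 2*3775 + 2251 = 9801, q_9 = 2*701 + 418 = 1820.
Indeed p_4^2 - 29*q_4^2 = 4900 - 4901 = -1, not +1.
Check: 9801^2 - 29*1820^2 = 96059601 - 96059600 = 1, so (x, y) = (9801, 1820) solves the equation, and by the theorem it is the least positive solution.

(x, y) = (9801, 1820)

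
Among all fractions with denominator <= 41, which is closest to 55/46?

Expand x = 55/46 as a continued fraction with the Euclidean algorithm:
  55 = 1*46 + 9, so a_0 = 1.
  46 = 5*9 + 1, so a_1 = 5.
  9 = 9*1 + 0, so a_2 = 9.
so x = [1; 5, 9].
Convergents (p_i = a_i*p_{i-1} + p_{i-2}, q_i = a_i*q_{i-1} + q_{i-2} with p_{-2}=0, p_{-1}=1, q_{-2}=1, q_{-1}=0), until the denominator exceeds 41:
  i=0: a_0=1, p_0 = 1*1 + 0 = 1, q_0 = 1*0 + 1 = 1.
  i=1: a_1=5, p_1 = 5*1 + 1 = 6, q_1 = 5*1 + 0 = 5.
  i=2: a_2=9, p_2 = 9*6 + 1 = 55, q_2 = 9*5 + 1 = 46.
q_2 = 46 > 41, so the last convergent with denominator <= 41 is p_1/q_1 = 6/5.
The closest fraction with denominator <= 41 is either p_1/q_1 or the intermediate fraction (k*p_1 + p_0)/(k*q_1 + q_0) with the largest k >= 1 whose denominator stays <= 41; these approach x as k grows, and every other convergent or intermediate fraction in range is farther away.
Largest k: floor((41 - q_0)/q_1) = floor((41 - 1)/5) = 8.
That gives (8*6 + 1)/(8*5 + 1) = 49/41.
Compare the errors: |x - 6/5| = |55*5 - 6*46|/(46*5) = 1/230, and |x - 49/41| = |55*41 - 49*46|/(46*41) = 1/1886.
Cross-multiplying, 1*230 = 230 < 1886 = 1*1886, so 1/1886 is smaller: the intermediate fraction 49/41 is closer to x than 6/5.

49/41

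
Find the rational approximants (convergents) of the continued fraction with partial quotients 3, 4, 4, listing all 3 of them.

3/1, 13/4, 55/17

Using the convergent recurrence p_i = a_i*p_{i-1} + p_{i-2}, q_i = a_i*q_{i-1} + q_{i-2} with p_{-2}=0, p_{-1}=1, q_{-2}=1, q_{-1}=0:
  i=0: a_0=3, p_0 = 3*1 + 0 = 3, q_0 = 3*0 + 1 = 1.
  i=1: a_1=4, p_1 = 4*3 + 1 = 13, q_1 = 4*1 + 0 = 4.
  i=2: a_2=4, p_2 = 4*13 + 3 = 55, q_2 = 4*4 + 1 = 17.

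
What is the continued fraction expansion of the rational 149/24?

Run the Euclidean algorithm on 149 and 24; the successive quotients are the partial quotients a_0, a_1, ... (each step inverts the fractional part left over by the previous one):
  149 = 6*24 + 5, so a_0 = 6.
  24 = 4*5 + 4, so a_1 = 4.
  5 = 1*4 + 1, so a_2 = 1.
  4 = 4*1 + 0, so a_3 = 4.
The remainder reaches 0 after 4 divisions, so the expansion has 4 partial quotients, read off in order.

[6; 4, 1, 4]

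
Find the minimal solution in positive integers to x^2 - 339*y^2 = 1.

First expand sqrt(339) as a continued fraction. With x_i = (sqrt(339) + m_i)/d_i and (m_0, d_0) = (0, 1): a_0 = floor(sqrt(339)) = 18, since 18^2 = 324 <= 339 < 361 = 19^2.
Iterate m_{i+1} = d_i*a_i - m_i, d_{i+1} = (339 - m_{i+1}^2)/d_i, a_{i+1} = floor((a_0 + m_{i+1})/d_{i+1}):
  m_1 = 1*18 - 0 = 18, d_1 = (339 - 18^2)/1 = 15/1 = 15, a_1 = floor((18 + 18)/15) = 2.
  m_2 = 15*2 - 18 = 12, d_2 = (339 - 12^2)/15 = 195/15 = 13, a_2 = floor((18 + 12)/13) = 2.
  m_3 = 13*2 - 12 = 14, d_3 = (339 - 14^2)/13 = 143/13 = 11, a_3 = floor((18 + 14)/11) = 2.
  m_4 = 11*2 - 14 = 8, d_4 = (339 - 8^2)/11 = 275/11 = 25, a_4 = floor((18 + 8)/25) = 1.
  m_5 = 25*1 - 8 = 17, d_5 = (339 - 17^2)/25 = 50/25 = 2, a_5 = floor((18 + 17)/2) = 17.
  m_6 = 2*17 - 17 = 17, d_6 = (339 - 17^2)/2 = 50/2 = 25, a_6 = floor((18 + 17)/25) = 1.
  m_7 = 25*1 - 17 = 8, d_7 = (339 - 8^2)/25 = 275/25 = 11, a_7 = floor((18 + 8)/11) = 2.
  m_8 = 11*2 - 8 = 14, d_8 = (339 - 14^2)/11 = 143/11 = 13, a_8 = floor((18 + 14)/13) = 2.
  m_9 = 13*2 - 14 = 12, d_9 = (339 - 12^2)/13 = 195/13 = 15, a_9 = floor((18 + 12)/15) = 2.
  m_10 = 15*2 - 12 = 18, d_10 = (339 - 18^2)/15 = 15/15 = 1, a_10 = floor((18 + 18)/1) = 36.
  m_11 = 1*36 - 18 = 18, d_11 = (339 - 18^2)/1 = 15/1 = 15: (m_11, d_11) = (m_1, d_1) = (18, 15), so from here the quotients repeat a_1, ..., a_10; the period length is 10.
So sqrt(339) = [18; (2, 2, 2, 1, 17, 1, 2, 2, 2, 36)] with period length k = 10.
k is even, so the fundamental solution of x^2 - 339y^2 = 1 is (p_{k-1}, q_{k-1}) = (p_9, q_9); compute convergents through index 9.
Convergents (p_i = a_i*p_{i-1} + p_{i-2}, q_i = a_i*q_{i-1} + q_{i-2} with p_{-2}=0, p_{-1}=1, q_{-2}=1, q_{-1}=0):
  i=0: a_0=18, p_0 = 18*1 + 0 = 18, q_0 = 18*0 + 1 = 1.
  i=1: a_1=2, p_1 = 2*18 + 1 = 37, q_1 = 2*1 + 0 = 2.
  i=2: a_2=2, p_2 = 2*37 + 18 = 92, q_2 = 2*2 + 1 = 5.
  i=3: a_3=2, p_3 = 2*92 + 37 = 221, q_3 = 2*5 + 2 = 12.
  i=4: a_4=1, p_4 = 1*221 + 92 = 313, q_4 = 1*12 + 5 = 17.
  i=5: a_5=17, p_5 = 17*313 + 221 = 5542, q_5 = 17*17 + 12 = 301.
  i=6: a_6=1, p_6 = 1*5542 + 313 = 5855, q_6 = 1*301 + 17 = 318.
  i=7: a_7=2, p_7 = 2*5855 + 5542 = 17252, q_7 = 2*318 + 301 = 937.
  i=8: a_8=2, p_8 = 2*17252 + 5855 = 40359, q_8 = 2*937 + 318 = 2192.
  i=9: a_9=2, p_9 = 2*40359 + 17252 = 97970, q_9 = 2*2192 + 937 = 5321.
Check: 97970^2 - 339*5321^2 = 9598120900 - 9598120899 = 1, so (x, y) = (97970, 5321) solves the equation, and by the theorem it is the least positive solution.

(x, y) = (97970, 5321)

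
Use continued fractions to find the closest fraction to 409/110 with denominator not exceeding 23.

26/7

Expand x = 409/110 as a continued fraction with the Euclidean algorithm:
  409 = 3*110 + 79, so a_0 = 3.
  110 = 1*79 + 31, so a_1 = 1.
  79 = 2*31 + 17, so a_2 = 2.
  31 = 1*17 + 14, so a_3 = 1.
  17 = 1*14 + 3, so a_4 = 1.
  14 = 4*3 + 2, so a_5 = 4.
  3 = 1*2 + 1, so a_6 = 1.
  2 = 2*1 + 0, so a_7 = 2.
so x = [3; 1, 2, 1, 1, 4, 1, 2].
Convergents (p_i = a_i*p_{i-1} + p_{i-2}, q_i = a_i*q_{i-1} + q_{i-2} with p_{-2}=0, p_{-1}=1, q_{-2}=1, q_{-1}=0), until the denominator exceeds 23:
  i=0: a_0=3, p_0 = 3*1 + 0 = 3, q_0 = 3*0 + 1 = 1.
  i=1: a_1=1, p_1 = 1*3 + 1 = 4, q_1 = 1*1 + 0 = 1.
  i=2: a_2=2, p_2 = 2*4 + 3 = 11, q_2 = 2*1 + 1 = 3.
  i=3: a_3=1, p_3 = 1*11 + 4 = 15, q_3 = 1*3 + 1 = 4.
  i=4: a_4=1, p_4 = 1*15 + 11 = 26, q_4 = 1*4 + 3 = 7.
  i=5: a_5=4, p_5 = 4*26 + 15 = 119, q_5 = 4*7 + 4 = 32.
q_5 = 32 > 23, so the last convergent with denominator <= 23 is p_4/q_4 = 26/7.
The closest fraction with denominator <= 23 is either p_4/q_4 or the intermediate fraction (k*p_4 + p_3)/(k*q_4 + q_3) with the largest k >= 1 whose denominator stays <= 23; these approach x as k grows, and every other convergent or intermediate fraction in range is farther away.
Largest k: floor((23 - q_3)/q_4) = floor((23 - 4)/7) = 2.
That gives (2*26 + 15)/(2*7 + 4) = 67/18.
Compare the errors: |x - 26/7| = |409*7 - 26*110|/(110*7) = 3/770, and |x - 67/18| = |409*18 - 67*110|/(110*18) = 8/1980.
Cross-multiplying, 3*1980 = 5940 < 6160 = 8*770, so 3/770 is smaller: the convergent 26/7 is closer to x than 67/18.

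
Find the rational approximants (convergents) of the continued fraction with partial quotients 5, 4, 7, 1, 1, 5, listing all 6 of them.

Using the convergent recurrence p_i = a_i*p_{i-1} + p_{i-2}, q_i = a_i*q_{i-1} + q_{i-2} with p_{-2}=0, p_{-1}=1, q_{-2}=1, q_{-1}=0:
  i=0: a_0=5, p_0 = 5*1 + 0 = 5, q_0 = 5*0 + 1 = 1.
  i=1: a_1=4, p_1 = 4*5 + 1 = 21, q_1 = 4*1 + 0 = 4.
  i=2: a_2=7, p_2 = 7*21 + 5 = 152, q_2 = 7*4 + 1 = 29.
  i=3: a_3=1, p_3 = 1*152 + 21 = 173, q_3 = 1*29 + 4 = 33.
  i=4: a_4=1, p_4 = 1*173 + 152 = 325, q_4 = 1*33 + 29 = 62.
  i=5: a_5=5, p_5 = 5*325 + 173 = 1798, q_5 = 5*62 + 33 = 343.

5/1, 21/4, 152/29, 173/33, 325/62, 1798/343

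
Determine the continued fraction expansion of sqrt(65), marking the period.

[8; (16)]

Write x_i = (sqrt(65) + m_i)/d_i with (m_0, d_0) = (0, 1). a_0 = floor(sqrt(65)) = 8, since 8^2 = 64 <= 65 < 81 = 9^2.
Iterate m_{i+1} = d_i*a_i - m_i, d_{i+1} = (65 - m_{i+1}^2)/d_i, a_{i+1} = floor((a_0 + m_{i+1})/d_{i+1}):
  m_1 = 1*8 - 0 = 8, d_1 = (65 - 8^2)/1 = 1/1 = 1, a_1 = floor((8 + 8)/1) = 16.
  m_2 = 1*16 - 8 = 8, d_2 = (65 - 8^2)/1 = 1/1 = 1: (m_2, d_2) = (m_1, d_1) = (8, 1), so from here the quotient a_1 repeats; the period length is 1.
Hence the expansion of sqrt(65) is a_0 = 8 followed by the repeating block 16 (period 1).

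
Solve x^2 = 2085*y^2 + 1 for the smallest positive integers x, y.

(x, y) = (1285471, 28152)

First expand sqrt(2085) as a continued fraction. With x_i = (sqrt(2085) + m_i)/d_i and (m_0, d_0) = (0, 1): a_0 = floor(sqrt(2085)) = 45, since 45^2 = 2025 <= 2085 < 2116 = 46^2.
Iterate m_{i+1} = d_i*a_i - m_i, d_{i+1} = (2085 - m_{i+1}^2)/d_i, a_{i+1} = floor((a_0 + m_{i+1})/d_{i+1}):
  m_1 = 1*45 - 0 = 45, d_1 = (2085 - 45^2)/1 = 60/1 = 60, a_1 = floor((45 + 45)/60) = 1.
  m_2 = 60*1 - 45 = 15, d_2 = (2085 - 15^2)/60 = 1860/60 = 31, a_2 = floor((45 + 15)/31) = 1.
  m_3 = 31*1 - 15 = 16, d_3 = (2085 - 16^2)/31 = 1829/31 = 59, a_3 = floor((45 + 16)/59) = 1.
  m_4 = 59*1 - 16 = 43, d_4 = (2085 - 43^2)/59 = 236/59 = 4, a_4 = floor((45 + 43)/4) = 22.
  m_5 = 4*22 - 43 = 45, d_5 = (2085 - 45^2)/4 = 60/4 = 15, a_5 = floor((45 + 45)/15) = 6.
  m_6 = 15*6 - 45 = 45, d_6 = (2085 - 45^2)/15 = 60/15 = 4, a_6 = floor((45 + 45)/4) = 22.
  m_7 = 4*22 - 45 = 43, d_7 = (2085 - 43^2)/4 = 236/4 = 59, a_7 = floor((45 + 43)/59) = 1.
  m_8 = 59*1 - 43 = 16, d_8 = (2085 - 16^2)/59 = 1829/59 = 31, a_8 = floor((45 + 16)/31) = 1.
  m_9 = 31*1 - 16 = 15, d_9 = (2085 - 15^2)/31 = 1860/31 = 60, a_9 = floor((45 + 15)/60) = 1.
  m_10 = 60*1 - 15 = 45, d_10 = (2085 - 45^2)/60 = 60/60 = 1, a_10 = floor((45 + 45)/1) = 90.
  m_11 = 1*90 - 45 = 45, d_11 = (2085 - 45^2)/1 = 60/1 = 60: (m_11, d_11) = (m_1, d_1) = (45, 60), so from here the quotients repeat a_1, ..., a_10; the period length is 10.
So sqrt(2085) = [45; (1, 1, 1, 22, 6, 22, 1, 1, 1, 90)] with period length k = 10.
k is even, so the fundamental solution of x^2 - 2085y^2 = 1 is (p_{k-1}, q_{k-1}) = (p_9, q_9); compute convergents through index 9.
Convergents (p_i = a_i*p_{i-1} + p_{i-2}, q_i = a_i*q_{i-1} + q_{i-2} with p_{-2}=0, p_{-1}=1, q_{-2}=1, q_{-1}=0):
  i=0: a_0=45, p_0 = 45*1 + 0 = 45, q_0 = 45*0 + 1 = 1.
  i=1: a_1=1, p_1 = 1*45 + 1 = 46, q_1 = 1*1 + 0 = 1.
  i=2: a_2=1, p_2 = 1*46 + 45 = 91, q_2 = 1*1 + 1 = 2.
  i=3: a_3=1, p_3 = 1*91 + 46 = 137, q_3 = 1*2 + 1 = 3.
  i=4: a_4=22, p_4 = 22*137 + 91 = 3105, q_4 = 22*3 + 2 = 68.
  i=5: a_5=6, p_5 = 6*3105 + 137 = 18767, q_5 = 6*68 + 3 = 411.
  i=6: a_6=22, p_6 = 22*18767 + 3105 = 415979, q_6 = 22*411 + 68 = 9110.
  i=7: a_7=1, p_7 = 1*415979 + 18767 = 434746, q_7 = 1*9110 + 411 = 9521.
  i=8: a_8=1, p_8 = 1*434746 + 415979 = 850725, q_8 = 1*9521 + 9110 = 18631.
  i=9: a_9=1, p_9 = 1*850725 + 434746 = 1285471, q_9 = 1*18631 + 9521 = 28152.
Check: 1285471^2 - 2085*28152^2 = 1652435691841 - 1652435691840 = 1, so (x, y) = (1285471, 28152) solves the equation, and by the theorem it is the least positive solution.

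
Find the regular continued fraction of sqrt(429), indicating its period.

Write x_i = (sqrt(429) + m_i)/d_i with (m_0, d_0) = (0, 1). a_0 = floor(sqrt(429)) = 20, since 20^2 = 400 <= 429 < 441 = 21^2.
Iterate m_{i+1} = d_i*a_i - m_i, d_{i+1} = (429 - m_{i+1}^2)/d_i, a_{i+1} = floor((a_0 + m_{i+1})/d_{i+1}):
  m_1 = 1*20 - 0 = 20, d_1 = (429 - 20^2)/1 = 29/1 = 29, a_1 = floor((20 + 20)/29) = 1.
  m_2 = 29*1 - 20 = 9, d_2 = (429 - 9^2)/29 = 348/29 = 12, a_2 = floor((20 + 9)/12) = 2.
  m_3 = 12*2 - 9 = 15, d_3 = (429 - 15^2)/12 = 204/12 = 17, a_3 = floor((20 + 15)/17) = 2.
  m_4 = 17*2 - 15 = 19, d_4 = (429 - 19^2)/17 = 68/17 = 4, a_4 = floor((20 + 19)/4) = 9.
  m_5 = 4*9 - 19 = 17, d_5 = (429 - 17^2)/4 = 140/4 = 35, a_5 = floor((20 + 17)/35) = 1.
  m_6 = 35*1 - 17 = 18, d_6 = (429 - 18^2)/35 = 105/35 = 3, a_6 = floor((20 + 18)/3) = 12.
  m_7 = 3*12 - 18 = 18, d_7 = (429 - 18^2)/3 = 105/3 = 35, a_7 = floor((20 + 18)/35) = 1.
  m_8 = 35*1 - 18 = 17, d_8 = (429 - 17^2)/35 = 140/35 = 4, a_8 = floor((20 + 17)/4) = 9.
  m_9 = 4*9 - 17 = 19, d_9 = (429 - 19^2)/4 = 68/4 = 17, a_9 = floor((20 + 19)/17) = 2.
  m_10 = 17*2 - 19 = 15, d_10 = (429 - 15^2)/17 = 204/17 = 12, a_10 = floor((20 + 15)/12) = 2.
  m_11 = 12*2 - 15 = 9, d_11 = (429 - 9^2)/12 = 348/12 = 29, a_11 = floor((20 + 9)/29) = 1.
  m_12 = 29*1 - 9 = 20, d_12 = (429 - 20^2)/29 = 29/29 = 1, a_12 = floor((20 + 20)/1) = 40.
  m_13 = 1*40 - 20 = 20, d_13 = (429 - 20^2)/1 = 29/1 = 29: (m_13, d_13) = (m_1, d_1) = (20, 29), so from here the quotients repeat a_1, ..., a_12; the period length is 12.
Hence the expansion of sqrt(429) is a_0 = 20 followed by the repeating block 1, 2, 2, 9, 1, 12, 1, 9, 2, 2, 1, 40 (period 12).

[20; (1, 2, 2, 9, 1, 12, 1, 9, 2, 2, 1, 40)]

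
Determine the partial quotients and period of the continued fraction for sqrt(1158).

[34; (34, 68)]

Write x_i = (sqrt(1158) + m_i)/d_i with (m_0, d_0) = (0, 1). a_0 = floor(sqrt(1158)) = 34, since 34^2 = 1156 <= 1158 < 1225 = 35^2.
Iterate m_{i+1} = d_i*a_i - m_i, d_{i+1} = (1158 - m_{i+1}^2)/d_i, a_{i+1} = floor((a_0 + m_{i+1})/d_{i+1}):
  m_1 = 1*34 - 0 = 34, d_1 = (1158 - 34^2)/1 = 2/1 = 2, a_1 = floor((34 + 34)/2) = 34.
  m_2 = 2*34 - 34 = 34, d_2 = (1158 - 34^2)/2 = 2/2 = 1, a_2 = floor((34 + 34)/1) = 68.
  m_3 = 1*68 - 34 = 34, d_3 = (1158 - 34^2)/1 = 2/1 = 2: (m_3, d_3) = (m_1, d_1) = (34, 2), so from here the quotients repeat a_1, a_2; the period length is 2.
Hence the expansion of sqrt(1158) is a_0 = 34 followed by the repeating block 34, 68 (period 2).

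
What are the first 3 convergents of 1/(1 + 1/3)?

0/1, 1/1, 3/4

Using the convergent recurrence p_i = a_i*p_{i-1} + p_{i-2}, q_i = a_i*q_{i-1} + q_{i-2} with p_{-2}=0, p_{-1}=1, q_{-2}=1, q_{-1}=0:
  i=0: a_0=0, p_0 = 0*1 + 0 = 0, q_0 = 0*0 + 1 = 1.
  i=1: a_1=1, p_1 = 1*0 + 1 = 1, q_1 = 1*1 + 0 = 1.
  i=2: a_2=3, p_2 = 3*1 + 0 = 3, q_2 = 3*1 + 1 = 4.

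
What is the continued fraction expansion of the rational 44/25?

[1; 1, 3, 6]

Run the Euclidean algorithm on 44 and 25; the successive quotients are the partial quotients a_0, a_1, ... (each step inverts the fractional part left over by the previous one):
  44 = 1*25 + 19, so a_0 = 1.
  25 = 1*19 + 6, so a_1 = 1.
  19 = 3*6 + 1, so a_2 = 3.
  6 = 6*1 + 0, so a_3 = 6.
The remainder reaches 0 after 4 divisions, so the expansion has 4 partial quotients, read off in order.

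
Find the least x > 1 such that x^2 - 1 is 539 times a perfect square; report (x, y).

First expand sqrt(539) as a continued fraction. With x_i = (sqrt(539) + m_i)/d_i and (m_0, d_0) = (0, 1): a_0 = floor(sqrt(539)) = 23, since 23^2 = 529 <= 539 < 576 = 24^2.
Iterate m_{i+1} = d_i*a_i - m_i, d_{i+1} = (539 - m_{i+1}^2)/d_i, a_{i+1} = floor((a_0 + m_{i+1})/d_{i+1}):
  m_1 = 1*23 - 0 = 23, d_1 = (539 - 23^2)/1 = 10/1 = 10, a_1 = floor((23 + 23)/10) = 4.
  m_2 = 10*4 - 23 = 17, d_2 = (539 - 17^2)/10 = 250/10 = 25, a_2 = floor((23 + 17)/25) = 1.
  m_3 = 25*1 - 17 = 8, d_3 = (539 - 8^2)/25 = 475/25 = 19, a_3 = floor((23 + 8)/19) = 1.
  m_4 = 19*1 - 8 = 11, d_4 = (539 - 11^2)/19 = 418/19 = 22, a_4 = floor((23 + 11)/22) = 1.
  m_5 = 22*1 - 11 = 11, d_5 = (539 - 11^2)/22 = 418/22 = 19, a_5 = floor((23 + 11)/19) = 1.
  m_6 = 19*1 - 11 = 8, d_6 = (539 - 8^2)/19 = 475/19 = 25, a_6 = floor((23 + 8)/25) = 1.
  m_7 = 25*1 - 8 = 17, d_7 = (539 - 17^2)/25 = 250/25 = 10, a_7 = floor((23 + 17)/10) = 4.
  m_8 = 10*4 - 17 = 23, d_8 = (539 - 23^2)/10 = 10/10 = 1, a_8 = floor((23 + 23)/1) = 46.
  m_9 = 1*46 - 23 = 23, d_9 = (539 - 23^2)/1 = 10/1 = 10: (m_9, d_9) = (m_1, d_1) = (23, 10), so from here the quotients repeat a_1, ..., a_8; the period length is 8.
So sqrt(539) = [23; (4, 1, 1, 1, 1, 1, 4, 46)] with period length k = 8.
k is even, so the fundamental solution of x^2 - 539y^2 = 1 is (p_{k-1}, q_{k-1}) = (p_7, q_7); compute convergents through index 7.
Convergents (p_i = a_i*p_{i-1} + p_{i-2}, q_i = a_i*q_{i-1} + q_{i-2} with p_{-2}=0, p_{-1}=1, q_{-2}=1, q_{-1}=0):
  i=0: a_0=23, p_0 = 23*1 + 0 = 23, q_0 = 23*0 + 1 = 1.
  i=1: a_1=4, p_1 = 4*23 + 1 = 93, q_1 = 4*1 + 0 = 4.
  i=2: a_2=1, p_2 = 1*93 + 23 = 116, q_2 = 1*4 + 1 = 5.
  i=3: a_3=1, p_3 = 1*116 + 93 = 209, q_3 = 1*5 + 4 = 9.
  i=4: a_4=1, p_4 = 1*209 + 116 = 325, q_4 = 1*9 + 5 = 14.
  i=5: a_5=1, p_5 = 1*325 + 209 = 534, q_5 = 1*14 + 9 = 23.
  i=6: a_6=1, p_6 = 1*534 + 325 = 859, q_6 = 1*23 + 14 = 37.
  i=7: a_7=4, p_7 = 4*859 + 534 = 3970, q_7 = 4*37 + 23 = 171.
Check: 3970^2 - 539*171^2 = 15760900 - 15760899 = 1, so (x, y) = (3970, 171) solves the equation, and by the theorem it is the least positive solution.

(x, y) = (3970, 171)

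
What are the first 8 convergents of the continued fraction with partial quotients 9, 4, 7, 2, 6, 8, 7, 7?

9/1, 37/4, 268/29, 573/62, 3706/401, 30221/3270, 215253/23291, 1536992/166307

Using the convergent recurrence p_i = a_i*p_{i-1} + p_{i-2}, q_i = a_i*q_{i-1} + q_{i-2} with p_{-2}=0, p_{-1}=1, q_{-2}=1, q_{-1}=0:
  i=0: a_0=9, p_0 = 9*1 + 0 = 9, q_0 = 9*0 + 1 = 1.
  i=1: a_1=4, p_1 = 4*9 + 1 = 37, q_1 = 4*1 + 0 = 4.
  i=2: a_2=7, p_2 = 7*37 + 9 = 268, q_2 = 7*4 + 1 = 29.
  i=3: a_3=2, p_3 = 2*268 + 37 = 573, q_3 = 2*29 + 4 = 62.
  i=4: a_4=6, p_4 = 6*573 + 268 = 3706, q_4 = 6*62 + 29 = 401.
  i=5: a_5=8, p_5 = 8*3706 + 573 = 30221, q_5 = 8*401 + 62 = 3270.
  i=6: a_6=7, p_6 = 7*30221 + 3706 = 215253, q_6 = 7*3270 + 401 = 23291.
  i=7: a_7=7, p_7 = 7*215253 + 30221 = 1536992, q_7 = 7*23291 + 3270 = 166307.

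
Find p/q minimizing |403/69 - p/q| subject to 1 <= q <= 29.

Expand x = 403/69 as a continued fraction with the Euclidean algorithm:
  403 = 5*69 + 58, so a_0 = 5.
  69 = 1*58 + 11, so a_1 = 1.
  58 = 5*11 + 3, so a_2 = 5.
  11 = 3*3 + 2, so a_3 = 3.
  3 = 1*2 + 1, so a_4 = 1.
  2 = 2*1 + 0, so a_5 = 2.
so x = [5; 1, 5, 3, 1, 2].
Convergents (p_i = a_i*p_{i-1} + p_{i-2}, q_i = a_i*q_{i-1} + q_{i-2} with p_{-2}=0, p_{-1}=1, q_{-2}=1, q_{-1}=0), until the denominator exceeds 29:
  i=0: a_0=5, p_0 = 5*1 + 0 = 5, q_0 = 5*0 + 1 = 1.
  i=1: a_1=1, p_1 = 1*5 + 1 = 6, q_1 = 1*1 + 0 = 1.
  i=2: a_2=5, p_2 = 5*6 + 5 = 35, q_2 = 5*1 + 1 = 6.
  i=3: a_3=3, p_3 = 3*35 + 6 = 111, q_3 = 3*6 + 1 = 19.
  i=4: a_4=1, p_4 = 1*111 + 35 = 146, q_4 = 1*19 + 6 = 25.
  i=5: a_5=2, p_5 = 2*146 + 111 = 403, q_5 = 2*25 + 19 = 69.
q_5 = 69 > 29, so the last convergent with denominator <= 29 is p_4/q_4 = 146/25.
The closest fraction with denominator <= 29 is either p_4/q_4 or the intermediate fraction (k*p_4 + p_3)/(k*q_4 + q_3) with the largest k >= 1 whose denominator stays <= 29; these approach x as k grows, and every other convergent or intermediate fraction in range is farther away.
Largest k: floor((29 - q_3)/q_4) = floor((29 - 19)/25) = 0.
Since k = 0, no intermediate fraction beyond p_4/q_4 has denominator <= 29, so the convergent 146/25 is the closest (its error is |403*25 - 146*69|/(69*25) = 1/1725).

146/25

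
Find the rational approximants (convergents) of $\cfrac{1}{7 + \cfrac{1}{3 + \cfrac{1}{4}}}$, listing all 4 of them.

Using the convergent recurrence p_i = a_i*p_{i-1} + p_{i-2}, q_i = a_i*q_{i-1} + q_{i-2} with p_{-2}=0, p_{-1}=1, q_{-2}=1, q_{-1}=0:
  i=0: a_0=0, p_0 = 0*1 + 0 = 0, q_0 = 0*0 + 1 = 1.
  i=1: a_1=7, p_1 = 7*0 + 1 = 1, q_1 = 7*1 + 0 = 7.
  i=2: a_2=3, p_2 = 3*1 + 0 = 3, q_2 = 3*7 + 1 = 22.
  i=3: a_3=4, p_3 = 4*3 + 1 = 13, q_3 = 4*22 + 7 = 95.

0/1, 1/7, 3/22, 13/95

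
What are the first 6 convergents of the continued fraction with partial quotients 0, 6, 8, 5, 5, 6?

0/1, 1/6, 8/49, 41/251, 213/1304, 1319/8075

Using the convergent recurrence p_i = a_i*p_{i-1} + p_{i-2}, q_i = a_i*q_{i-1} + q_{i-2} with p_{-2}=0, p_{-1}=1, q_{-2}=1, q_{-1}=0:
  i=0: a_0=0, p_0 = 0*1 + 0 = 0, q_0 = 0*0 + 1 = 1.
  i=1: a_1=6, p_1 = 6*0 + 1 = 1, q_1 = 6*1 + 0 = 6.
  i=2: a_2=8, p_2 = 8*1 + 0 = 8, q_2 = 8*6 + 1 = 49.
  i=3: a_3=5, p_3 = 5*8 + 1 = 41, q_3 = 5*49 + 6 = 251.
  i=4: a_4=5, p_4 = 5*41 + 8 = 213, q_4 = 5*251 + 49 = 1304.
  i=5: a_5=6, p_5 = 6*213 + 41 = 1319, q_5 = 6*1304 + 251 = 8075.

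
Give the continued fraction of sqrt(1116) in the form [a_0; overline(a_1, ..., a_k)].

Write x_i = (sqrt(1116) + m_i)/d_i with (m_0, d_0) = (0, 1). a_0 = floor(sqrt(1116)) = 33, since 33^2 = 1089 <= 1116 < 1156 = 34^2.
Iterate m_{i+1} = d_i*a_i - m_i, d_{i+1} = (1116 - m_{i+1}^2)/d_i, a_{i+1} = floor((a_0 + m_{i+1})/d_{i+1}):
  m_1 = 1*33 - 0 = 33, d_1 = (1116 - 33^2)/1 = 27/1 = 27, a_1 = floor((33 + 33)/27) = 2.
  m_2 = 27*2 - 33 = 21, d_2 = (1116 - 21^2)/27 = 675/27 = 25, a_2 = floor((33 + 21)/25) = 2.
  m_3 = 25*2 - 21 = 29, d_3 = (1116 - 29^2)/25 = 275/25 = 11, a_3 = floor((33 + 29)/11) = 5.
  m_4 = 11*5 - 29 = 26, d_4 = (1116 - 26^2)/11 = 440/11 = 40, a_4 = floor((33 + 26)/40) = 1.
  m_5 = 40*1 - 26 = 14, d_5 = (1116 - 14^2)/40 = 920/40 = 23, a_5 = floor((33 + 14)/23) = 2.
  m_6 = 23*2 - 14 = 32, d_6 = (1116 - 32^2)/23 = 92/23 = 4, a_6 = floor((33 + 32)/4) = 16.
  m_7 = 4*16 - 32 = 32, d_7 = (1116 - 32^2)/4 = 92/4 = 23, a_7 = floor((33 + 32)/23) = 2.
  m_8 = 23*2 - 32 = 14, d_8 = (1116 - 14^2)/23 = 920/23 = 40, a_8 = floor((33 + 14)/40) = 1.
  m_9 = 40*1 - 14 = 26, d_9 = (1116 - 26^2)/40 = 440/40 = 11, a_9 = floor((33 + 26)/11) = 5.
  m_10 = 11*5 - 26 = 29, d_10 = (1116 - 29^2)/11 = 275/11 = 25, a_10 = floor((33 + 29)/25) = 2.
  m_11 = 25*2 - 29 = 21, d_11 = (1116 - 21^2)/25 = 675/25 = 27, a_11 = floor((33 + 21)/27) = 2.
  m_12 = 27*2 - 21 = 33, d_12 = (1116 - 33^2)/27 = 27/27 = 1, a_12 = floor((33 + 33)/1) = 66.
  m_13 = 1*66 - 33 = 33, d_13 = (1116 - 33^2)/1 = 27/1 = 27: (m_13, d_13) = (m_1, d_1) = (33, 27), so from here the quotients repeat a_1, ..., a_12; the period length is 12.
Hence the expansion of sqrt(1116) is a_0 = 33 followed by the repeating block 2, 2, 5, 1, 2, 16, 2, 1, 5, 2, 2, 66 (period 12).

[33; overline(2, 2, 5, 1, 2, 16, 2, 1, 5, 2, 2, 66)]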